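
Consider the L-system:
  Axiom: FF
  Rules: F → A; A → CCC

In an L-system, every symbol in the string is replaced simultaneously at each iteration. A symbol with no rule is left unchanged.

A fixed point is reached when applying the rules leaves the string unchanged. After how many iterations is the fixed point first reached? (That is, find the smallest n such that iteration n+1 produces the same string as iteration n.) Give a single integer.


Answer: 2

Derivation:
Step 0: FF
Step 1: AA
Step 2: CCCCCC
Step 3: CCCCCC  (unchanged — fixed point at step 2)


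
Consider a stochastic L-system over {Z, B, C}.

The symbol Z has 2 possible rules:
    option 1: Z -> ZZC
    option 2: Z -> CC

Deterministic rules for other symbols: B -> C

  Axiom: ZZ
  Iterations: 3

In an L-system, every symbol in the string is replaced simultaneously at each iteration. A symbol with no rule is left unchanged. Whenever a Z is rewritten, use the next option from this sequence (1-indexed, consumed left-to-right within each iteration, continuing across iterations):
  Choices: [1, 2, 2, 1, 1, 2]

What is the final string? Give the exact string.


Answer: CCZZCCCCCCC

Derivation:
Step 0: ZZ
Step 1: ZZCCC  (used choices [1, 2])
Step 2: CCZZCCCC  (used choices [2, 1])
Step 3: CCZZCCCCCCC  (used choices [1, 2])


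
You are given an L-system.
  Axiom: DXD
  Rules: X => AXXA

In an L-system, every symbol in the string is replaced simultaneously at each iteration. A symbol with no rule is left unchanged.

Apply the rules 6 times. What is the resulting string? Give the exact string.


Answer: DAAAAAAXXAAXXAAAAXXAAXXAAAAAAXXAAXXAAAAXXAAXXAAAAAAAAXXAAXXAAAAXXAAXXAAAAAAXXAAXXAAAAXXAAXXAAAAAAAAAAXXAAXXAAAAXXAAXXAAAAAAXXAAXXAAAAXXAAXXAAAAAAAAXXAAXXAAAAXXAAXXAAAAAAXXAAXXAAAAXXAAXXAAAAAAD

Derivation:
Step 0: DXD
Step 1: DAXXAD
Step 2: DAAXXAAXXAAD
Step 3: DAAAXXAAXXAAAAXXAAXXAAAD
Step 4: DAAAAXXAAXXAAAAXXAAXXAAAAAAXXAAXXAAAAXXAAXXAAAAD
Step 5: DAAAAAXXAAXXAAAAXXAAXXAAAAAAXXAAXXAAAAXXAAXXAAAAAAAAXXAAXXAAAAXXAAXXAAAAAAXXAAXXAAAAXXAAXXAAAAAD
Step 6: DAAAAAAXXAAXXAAAAXXAAXXAAAAAAXXAAXXAAAAXXAAXXAAAAAAAAXXAAXXAAAAXXAAXXAAAAAAXXAAXXAAAAXXAAXXAAAAAAAAAAXXAAXXAAAAXXAAXXAAAAAAXXAAXXAAAAXXAAXXAAAAAAAAXXAAXXAAAAXXAAXXAAAAAAXXAAXXAAAAXXAAXXAAAAAAD


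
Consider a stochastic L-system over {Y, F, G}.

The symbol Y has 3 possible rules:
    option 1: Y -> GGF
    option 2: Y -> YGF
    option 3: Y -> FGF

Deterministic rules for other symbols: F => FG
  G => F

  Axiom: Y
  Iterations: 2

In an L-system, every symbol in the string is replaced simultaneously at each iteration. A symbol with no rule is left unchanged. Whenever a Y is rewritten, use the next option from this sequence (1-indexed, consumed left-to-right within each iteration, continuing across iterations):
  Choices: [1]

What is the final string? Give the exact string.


Answer: FFFG

Derivation:
Step 0: Y
Step 1: GGF  (used choices [1])
Step 2: FFFG  (used choices [])


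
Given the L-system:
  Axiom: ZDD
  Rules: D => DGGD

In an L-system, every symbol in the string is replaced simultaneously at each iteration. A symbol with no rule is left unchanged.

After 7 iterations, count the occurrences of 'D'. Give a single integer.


Answer: 256

Derivation:
Step 0: length=3, 'D' count=2
Step 1: length=9, 'D' count=4
Step 2: length=21, 'D' count=8
Step 3: length=45, 'D' count=16
Step 4: length=93, 'D' count=32
Step 5: length=189, 'D' count=64
Step 6: length=381, 'D' count=128
Step 7: length=765, 'D' count=256
Final string: ZDGGDGGDGGDGGDGGDGGDGGDGGDGGDGGDGGDGGDGGDGGDGGDGGDGGDGGDGGDGGDGGDGGDGGDGGDGGDGGDGGDGGDGGDGGDGGDGGDGGDGGDGGDGGDGGDGGDGGDGGDGGDGGDGGDGGDGGDGGDGGDGGDGGDGGDGGDGGDGGDGGDGGDGGDGGDGGDGGDGGDGGDGGDGGDGGDGGDGGDGGDGGDGGDGGDGGDGGDGGDGGDGGDGGDGGDGGDGGDGGDGGDGGDGGDGGDGGDGGDGGDGGDGGDGGDGGDGGDGGDGGDGGDGGDGGDGGDGGDGGDGGDGGDGGDGGDGGDGGDGGDGGDGGDGGDGGDGGDGGDGGDGGDGGDGGDGGDGGDGGDGGDGGDGGDGGDGGDGGDGGDDGGDGGDGGDGGDGGDGGDGGDGGDGGDGGDGGDGGDGGDGGDGGDGGDGGDGGDGGDGGDGGDGGDGGDGGDGGDGGDGGDGGDGGDGGDGGDGGDGGDGGDGGDGGDGGDGGDGGDGGDGGDGGDGGDGGDGGDGGDGGDGGDGGDGGDGGDGGDGGDGGDGGDGGDGGDGGDGGDGGDGGDGGDGGDGGDGGDGGDGGDGGDGGDGGDGGDGGDGGDGGDGGDGGDGGDGGDGGDGGDGGDGGDGGDGGDGGDGGDGGDGGDGGDGGDGGDGGDGGDGGDGGDGGDGGDGGDGGDGGDGGDGGDGGDGGDGGDGGDGGDGGDGGDGGDGGDGGDGGDGGDGGDGGDGGDGGDGGDGGDGGDGGDGGDGGDGGDGGDGGD


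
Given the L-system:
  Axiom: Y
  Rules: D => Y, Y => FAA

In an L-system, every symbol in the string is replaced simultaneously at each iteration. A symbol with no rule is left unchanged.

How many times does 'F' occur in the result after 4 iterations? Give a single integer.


Step 0: Y  (0 'F')
Step 1: FAA  (1 'F')
Step 2: FAA  (1 'F')
Step 3: FAA  (1 'F')
Step 4: FAA  (1 'F')

Answer: 1


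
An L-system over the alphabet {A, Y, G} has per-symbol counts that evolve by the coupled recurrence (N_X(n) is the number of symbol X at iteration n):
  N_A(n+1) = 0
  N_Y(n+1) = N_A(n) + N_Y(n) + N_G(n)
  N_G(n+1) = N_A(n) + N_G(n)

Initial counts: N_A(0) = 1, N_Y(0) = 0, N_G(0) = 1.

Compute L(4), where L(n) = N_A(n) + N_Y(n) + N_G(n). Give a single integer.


Step 0: N_A=1, N_Y=0, N_G=1, L=2
Step 1: N_A=0, N_Y=2, N_G=2, L=4
Step 2: N_A=0, N_Y=4, N_G=2, L=6
Step 3: N_A=0, N_Y=6, N_G=2, L=8
Step 4: N_A=0, N_Y=8, N_G=2, L=10

Answer: 10


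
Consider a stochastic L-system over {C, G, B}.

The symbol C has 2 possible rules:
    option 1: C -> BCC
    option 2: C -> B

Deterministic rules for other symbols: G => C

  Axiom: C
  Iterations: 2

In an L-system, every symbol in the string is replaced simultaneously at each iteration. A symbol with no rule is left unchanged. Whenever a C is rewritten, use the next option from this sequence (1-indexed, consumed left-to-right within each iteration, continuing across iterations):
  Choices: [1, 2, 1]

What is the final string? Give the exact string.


Answer: BBBCC

Derivation:
Step 0: C
Step 1: BCC  (used choices [1])
Step 2: BBBCC  (used choices [2, 1])


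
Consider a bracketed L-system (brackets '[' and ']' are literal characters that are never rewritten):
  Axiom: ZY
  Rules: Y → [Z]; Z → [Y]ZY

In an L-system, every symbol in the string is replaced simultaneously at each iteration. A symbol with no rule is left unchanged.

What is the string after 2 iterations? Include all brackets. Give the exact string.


Step 0: ZY
Step 1: [Y]ZY[Z]
Step 2: [[Z]][Y]ZY[Z][[Y]ZY]

Answer: [[Z]][Y]ZY[Z][[Y]ZY]


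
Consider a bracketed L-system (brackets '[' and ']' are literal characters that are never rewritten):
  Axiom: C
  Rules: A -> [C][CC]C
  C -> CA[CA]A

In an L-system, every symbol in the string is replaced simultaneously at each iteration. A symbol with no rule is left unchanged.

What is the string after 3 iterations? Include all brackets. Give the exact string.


Step 0: C
Step 1: CA[CA]A
Step 2: CA[CA]A[C][CC]C[CA[CA]A[C][CC]C][C][CC]C
Step 3: CA[CA]A[C][CC]C[CA[CA]A[C][CC]C][C][CC]C[CA[CA]A][CA[CA]ACA[CA]A]CA[CA]A[CA[CA]A[C][CC]C[CA[CA]A[C][CC]C][C][CC]C[CA[CA]A][CA[CA]ACA[CA]A]CA[CA]A][CA[CA]A][CA[CA]ACA[CA]A]CA[CA]A

Answer: CA[CA]A[C][CC]C[CA[CA]A[C][CC]C][C][CC]C[CA[CA]A][CA[CA]ACA[CA]A]CA[CA]A[CA[CA]A[C][CC]C[CA[CA]A[C][CC]C][C][CC]C[CA[CA]A][CA[CA]ACA[CA]A]CA[CA]A][CA[CA]A][CA[CA]ACA[CA]A]CA[CA]A


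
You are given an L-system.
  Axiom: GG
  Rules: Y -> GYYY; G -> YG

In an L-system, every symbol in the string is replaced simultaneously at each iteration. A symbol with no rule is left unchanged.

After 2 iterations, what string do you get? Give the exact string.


Answer: GYYYYGGYYYYG

Derivation:
Step 0: GG
Step 1: YGYG
Step 2: GYYYYGGYYYYG


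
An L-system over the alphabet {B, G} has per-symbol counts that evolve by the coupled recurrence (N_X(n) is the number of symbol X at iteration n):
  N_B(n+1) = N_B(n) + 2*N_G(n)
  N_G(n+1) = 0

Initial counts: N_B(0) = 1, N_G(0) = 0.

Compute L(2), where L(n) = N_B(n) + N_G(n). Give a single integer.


Answer: 1

Derivation:
Step 0: N_B=1, N_G=0, L=1
Step 1: N_B=1, N_G=0, L=1
Step 2: N_B=1, N_G=0, L=1


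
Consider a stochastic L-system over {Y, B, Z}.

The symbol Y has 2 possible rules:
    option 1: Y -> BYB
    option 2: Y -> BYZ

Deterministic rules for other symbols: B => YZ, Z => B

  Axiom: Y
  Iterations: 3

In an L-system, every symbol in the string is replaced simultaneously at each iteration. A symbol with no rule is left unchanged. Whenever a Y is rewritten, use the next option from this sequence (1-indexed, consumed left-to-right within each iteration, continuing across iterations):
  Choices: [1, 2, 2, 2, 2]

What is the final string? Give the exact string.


Answer: BYZBYZBYZBBYZB

Derivation:
Step 0: Y
Step 1: BYB  (used choices [1])
Step 2: YZBYZYZ  (used choices [2])
Step 3: BYZBYZBYZBBYZB  (used choices [2, 2, 2])


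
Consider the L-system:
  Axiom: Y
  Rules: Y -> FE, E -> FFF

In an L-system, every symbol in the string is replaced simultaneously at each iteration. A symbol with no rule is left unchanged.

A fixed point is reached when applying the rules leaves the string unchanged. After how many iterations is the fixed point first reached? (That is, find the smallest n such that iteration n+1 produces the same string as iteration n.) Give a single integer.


Step 0: Y
Step 1: FE
Step 2: FFFF
Step 3: FFFF  (unchanged — fixed point at step 2)

Answer: 2


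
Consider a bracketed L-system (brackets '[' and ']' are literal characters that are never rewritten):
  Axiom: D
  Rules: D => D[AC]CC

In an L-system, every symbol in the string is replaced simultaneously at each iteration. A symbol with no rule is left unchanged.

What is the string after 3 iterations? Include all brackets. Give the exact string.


Answer: D[AC]CC[AC]CC[AC]CC

Derivation:
Step 0: D
Step 1: D[AC]CC
Step 2: D[AC]CC[AC]CC
Step 3: D[AC]CC[AC]CC[AC]CC


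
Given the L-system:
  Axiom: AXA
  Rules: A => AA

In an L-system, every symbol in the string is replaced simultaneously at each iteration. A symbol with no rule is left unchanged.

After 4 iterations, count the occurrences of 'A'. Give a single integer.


Step 0: AXA  (2 'A')
Step 1: AAXAA  (4 'A')
Step 2: AAAAXAAAA  (8 'A')
Step 3: AAAAAAAAXAAAAAAAA  (16 'A')
Step 4: AAAAAAAAAAAAAAAAXAAAAAAAAAAAAAAAA  (32 'A')

Answer: 32


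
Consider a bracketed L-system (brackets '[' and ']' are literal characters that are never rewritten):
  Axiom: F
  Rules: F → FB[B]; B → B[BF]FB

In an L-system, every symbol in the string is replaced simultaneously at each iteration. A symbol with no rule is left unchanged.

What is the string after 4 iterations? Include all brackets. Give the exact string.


Answer: FB[B]B[BF]FB[B[BF]FB]B[BF]FB[B[BF]FBFB[B]]FB[B]B[BF]FB[B[BF]FB[B[BF]FBFB[B]]FB[B]B[BF]FB]B[BF]FB[B[BF]FBFB[B]]FB[B]B[BF]FB[B[BF]FB[B[BF]FBFB[B]]FB[B]B[BF]FBFB[B]B[BF]FB[B[BF]FB]]FB[B]B[BF]FB[B[BF]FB]B[BF]FB[B[BF]FBFB[B]]FB[B]B[BF]FB[B[BF]FB[B[BF]FBFB[B]]FB[B]B[BF]FB[B[BF]FB[B[BF]FBFB[B]]FB[B]B[BF]FBFB[B]B[BF]FB[B[BF]FB]]FB[B]B[BF]FB[B[BF]FB]B[BF]FB[B[BF]FBFB[B]]FB[B]B[BF]FB]

Derivation:
Step 0: F
Step 1: FB[B]
Step 2: FB[B]B[BF]FB[B[BF]FB]
Step 3: FB[B]B[BF]FB[B[BF]FB]B[BF]FB[B[BF]FBFB[B]]FB[B]B[BF]FB[B[BF]FB[B[BF]FBFB[B]]FB[B]B[BF]FB]
Step 4: FB[B]B[BF]FB[B[BF]FB]B[BF]FB[B[BF]FBFB[B]]FB[B]B[BF]FB[B[BF]FB[B[BF]FBFB[B]]FB[B]B[BF]FB]B[BF]FB[B[BF]FBFB[B]]FB[B]B[BF]FB[B[BF]FB[B[BF]FBFB[B]]FB[B]B[BF]FBFB[B]B[BF]FB[B[BF]FB]]FB[B]B[BF]FB[B[BF]FB]B[BF]FB[B[BF]FBFB[B]]FB[B]B[BF]FB[B[BF]FB[B[BF]FBFB[B]]FB[B]B[BF]FB[B[BF]FB[B[BF]FBFB[B]]FB[B]B[BF]FBFB[B]B[BF]FB[B[BF]FB]]FB[B]B[BF]FB[B[BF]FB]B[BF]FB[B[BF]FBFB[B]]FB[B]B[BF]FB]


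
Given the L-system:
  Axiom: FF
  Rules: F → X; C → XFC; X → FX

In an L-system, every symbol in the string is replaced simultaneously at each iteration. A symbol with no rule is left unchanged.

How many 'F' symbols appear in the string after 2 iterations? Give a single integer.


Answer: 2

Derivation:
Step 0: FF  (2 'F')
Step 1: XX  (0 'F')
Step 2: FXFX  (2 'F')


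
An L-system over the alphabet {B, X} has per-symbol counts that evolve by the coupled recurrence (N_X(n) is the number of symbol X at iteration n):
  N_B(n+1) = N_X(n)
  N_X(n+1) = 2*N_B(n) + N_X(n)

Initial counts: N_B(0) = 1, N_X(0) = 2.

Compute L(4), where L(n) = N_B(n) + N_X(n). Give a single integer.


Answer: 48

Derivation:
Step 0: N_B=1, N_X=2, L=3
Step 1: N_B=2, N_X=4, L=6
Step 2: N_B=4, N_X=8, L=12
Step 3: N_B=8, N_X=16, L=24
Step 4: N_B=16, N_X=32, L=48


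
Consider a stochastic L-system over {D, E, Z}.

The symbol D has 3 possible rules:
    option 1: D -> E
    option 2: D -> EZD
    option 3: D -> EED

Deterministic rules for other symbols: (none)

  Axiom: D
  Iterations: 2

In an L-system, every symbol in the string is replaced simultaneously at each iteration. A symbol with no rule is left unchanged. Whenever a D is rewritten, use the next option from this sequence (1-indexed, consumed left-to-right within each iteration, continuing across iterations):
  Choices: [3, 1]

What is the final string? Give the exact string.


Answer: EEE

Derivation:
Step 0: D
Step 1: EED  (used choices [3])
Step 2: EEE  (used choices [1])


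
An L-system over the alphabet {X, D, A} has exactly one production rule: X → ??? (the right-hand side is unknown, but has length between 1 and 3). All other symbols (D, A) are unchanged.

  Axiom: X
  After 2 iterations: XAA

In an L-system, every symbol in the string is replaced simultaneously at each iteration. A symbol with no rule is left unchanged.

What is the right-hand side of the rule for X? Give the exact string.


Answer: XA

Derivation:
Trying X → XA:
  Step 0: X
  Step 1: XA
  Step 2: XAA
Matches the given result.


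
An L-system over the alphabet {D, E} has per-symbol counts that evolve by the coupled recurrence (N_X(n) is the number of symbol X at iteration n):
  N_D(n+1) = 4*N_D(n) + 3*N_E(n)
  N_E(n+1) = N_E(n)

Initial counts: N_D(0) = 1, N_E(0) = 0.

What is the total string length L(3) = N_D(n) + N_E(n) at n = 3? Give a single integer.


Answer: 64

Derivation:
Step 0: N_D=1, N_E=0, L=1
Step 1: N_D=4, N_E=0, L=4
Step 2: N_D=16, N_E=0, L=16
Step 3: N_D=64, N_E=0, L=64


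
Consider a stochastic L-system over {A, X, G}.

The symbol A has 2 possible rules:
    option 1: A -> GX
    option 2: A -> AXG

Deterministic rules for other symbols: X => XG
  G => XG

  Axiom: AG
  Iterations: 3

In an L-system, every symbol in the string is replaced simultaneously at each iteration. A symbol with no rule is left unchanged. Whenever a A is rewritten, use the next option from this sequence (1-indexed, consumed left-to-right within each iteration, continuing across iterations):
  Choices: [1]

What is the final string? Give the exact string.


Answer: XGXGXGXGXGXGXGXG

Derivation:
Step 0: AG
Step 1: GXXG  (used choices [1])
Step 2: XGXGXGXG  (used choices [])
Step 3: XGXGXGXGXGXGXGXG  (used choices [])


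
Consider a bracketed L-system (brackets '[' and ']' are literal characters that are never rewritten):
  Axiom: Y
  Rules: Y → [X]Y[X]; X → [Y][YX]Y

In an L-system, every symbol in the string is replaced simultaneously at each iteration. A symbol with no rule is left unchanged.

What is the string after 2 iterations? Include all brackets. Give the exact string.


Step 0: Y
Step 1: [X]Y[X]
Step 2: [[Y][YX]Y][X]Y[X][[Y][YX]Y]

Answer: [[Y][YX]Y][X]Y[X][[Y][YX]Y]


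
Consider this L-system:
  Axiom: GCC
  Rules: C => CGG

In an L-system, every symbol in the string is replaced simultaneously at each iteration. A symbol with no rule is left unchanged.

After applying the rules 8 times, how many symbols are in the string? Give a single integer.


Answer: 35

Derivation:
Step 0: length = 3
Step 1: length = 7
Step 2: length = 11
Step 3: length = 15
Step 4: length = 19
Step 5: length = 23
Step 6: length = 27
Step 7: length = 31
Step 8: length = 35


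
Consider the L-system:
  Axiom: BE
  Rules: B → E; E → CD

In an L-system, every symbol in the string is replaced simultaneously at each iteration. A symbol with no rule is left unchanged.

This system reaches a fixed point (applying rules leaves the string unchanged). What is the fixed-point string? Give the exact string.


Step 0: BE
Step 1: ECD
Step 2: CDCD
Step 3: CDCD  (unchanged — fixed point at step 2)

Answer: CDCD


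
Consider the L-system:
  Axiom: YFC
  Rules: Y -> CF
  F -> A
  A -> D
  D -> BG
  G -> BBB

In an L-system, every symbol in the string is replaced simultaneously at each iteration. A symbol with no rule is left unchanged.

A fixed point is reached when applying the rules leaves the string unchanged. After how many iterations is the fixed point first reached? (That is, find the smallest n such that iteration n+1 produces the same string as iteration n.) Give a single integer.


Answer: 5

Derivation:
Step 0: YFC
Step 1: CFAC
Step 2: CADC
Step 3: CDBGC
Step 4: CBGBBBBC
Step 5: CBBBBBBBBC
Step 6: CBBBBBBBBC  (unchanged — fixed point at step 5)


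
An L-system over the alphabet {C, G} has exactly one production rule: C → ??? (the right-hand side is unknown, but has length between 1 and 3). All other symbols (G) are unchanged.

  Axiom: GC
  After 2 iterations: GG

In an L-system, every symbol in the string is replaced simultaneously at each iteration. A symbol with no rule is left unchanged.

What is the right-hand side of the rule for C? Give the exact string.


Trying C → G:
  Step 0: GC
  Step 1: GG
  Step 2: GG
Matches the given result.

Answer: G


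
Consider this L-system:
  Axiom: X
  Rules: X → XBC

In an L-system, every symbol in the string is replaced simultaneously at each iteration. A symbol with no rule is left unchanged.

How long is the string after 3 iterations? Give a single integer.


Step 0: length = 1
Step 1: length = 3
Step 2: length = 5
Step 3: length = 7

Answer: 7


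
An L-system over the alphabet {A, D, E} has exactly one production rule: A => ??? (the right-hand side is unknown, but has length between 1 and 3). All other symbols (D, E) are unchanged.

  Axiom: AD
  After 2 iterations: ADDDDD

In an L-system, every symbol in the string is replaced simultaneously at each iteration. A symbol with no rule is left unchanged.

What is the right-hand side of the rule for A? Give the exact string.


Answer: ADD

Derivation:
Trying A => ADD:
  Step 0: AD
  Step 1: ADDD
  Step 2: ADDDDD
Matches the given result.


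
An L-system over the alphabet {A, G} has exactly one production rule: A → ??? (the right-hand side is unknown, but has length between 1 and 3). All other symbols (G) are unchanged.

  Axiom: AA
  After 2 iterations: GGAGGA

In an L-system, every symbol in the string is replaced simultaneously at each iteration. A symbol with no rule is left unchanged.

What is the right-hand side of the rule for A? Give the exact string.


Answer: GA

Derivation:
Trying A → GA:
  Step 0: AA
  Step 1: GAGA
  Step 2: GGAGGA
Matches the given result.


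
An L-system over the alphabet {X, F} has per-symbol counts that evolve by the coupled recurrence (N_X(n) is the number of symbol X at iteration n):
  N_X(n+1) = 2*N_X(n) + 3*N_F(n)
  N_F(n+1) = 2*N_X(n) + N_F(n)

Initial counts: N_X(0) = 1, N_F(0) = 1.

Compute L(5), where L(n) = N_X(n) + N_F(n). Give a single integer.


Step 0: N_X=1, N_F=1, L=2
Step 1: N_X=5, N_F=3, L=8
Step 2: N_X=19, N_F=13, L=32
Step 3: N_X=77, N_F=51, L=128
Step 4: N_X=307, N_F=205, L=512
Step 5: N_X=1229, N_F=819, L=2048

Answer: 2048


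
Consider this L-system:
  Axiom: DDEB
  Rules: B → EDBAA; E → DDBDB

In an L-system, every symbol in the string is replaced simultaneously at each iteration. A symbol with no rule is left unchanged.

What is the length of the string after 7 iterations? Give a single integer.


Answer: 1020

Derivation:
Step 0: length = 4
Step 1: length = 12
Step 2: length = 28
Step 3: length = 60
Step 4: length = 124
Step 5: length = 252
Step 6: length = 508
Step 7: length = 1020


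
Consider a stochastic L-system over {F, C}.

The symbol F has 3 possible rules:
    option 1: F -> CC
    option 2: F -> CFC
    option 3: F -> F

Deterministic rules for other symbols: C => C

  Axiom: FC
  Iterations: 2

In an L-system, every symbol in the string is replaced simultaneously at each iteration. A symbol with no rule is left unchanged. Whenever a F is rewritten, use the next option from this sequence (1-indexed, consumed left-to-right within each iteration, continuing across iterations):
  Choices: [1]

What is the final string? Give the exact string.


Step 0: FC
Step 1: CCC  (used choices [1])
Step 2: CCC  (used choices [])

Answer: CCC


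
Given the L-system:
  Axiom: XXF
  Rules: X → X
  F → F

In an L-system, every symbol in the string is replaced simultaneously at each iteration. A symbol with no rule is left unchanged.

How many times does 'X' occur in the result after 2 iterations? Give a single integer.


Step 0: XXF  (2 'X')
Step 1: XXF  (2 'X')
Step 2: XXF  (2 'X')

Answer: 2


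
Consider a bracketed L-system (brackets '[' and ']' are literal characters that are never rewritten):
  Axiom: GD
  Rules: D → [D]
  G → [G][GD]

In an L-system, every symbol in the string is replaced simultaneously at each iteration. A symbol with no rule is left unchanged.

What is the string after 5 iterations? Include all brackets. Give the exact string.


Step 0: GD
Step 1: [G][GD][D]
Step 2: [[G][GD]][[G][GD][D]][[D]]
Step 3: [[[G][GD]][[G][GD][D]]][[[G][GD]][[G][GD][D]][[D]]][[[D]]]
Step 4: [[[[G][GD]][[G][GD][D]]][[[G][GD]][[G][GD][D]][[D]]]][[[[G][GD]][[G][GD][D]]][[[G][GD]][[G][GD][D]][[D]]][[[D]]]][[[[D]]]]
Step 5: [[[[[G][GD]][[G][GD][D]]][[[G][GD]][[G][GD][D]][[D]]]][[[[G][GD]][[G][GD][D]]][[[G][GD]][[G][GD][D]][[D]]][[[D]]]]][[[[[G][GD]][[G][GD][D]]][[[G][GD]][[G][GD][D]][[D]]]][[[[G][GD]][[G][GD][D]]][[[G][GD]][[G][GD][D]][[D]]][[[D]]]][[[[D]]]]][[[[[D]]]]]

Answer: [[[[[G][GD]][[G][GD][D]]][[[G][GD]][[G][GD][D]][[D]]]][[[[G][GD]][[G][GD][D]]][[[G][GD]][[G][GD][D]][[D]]][[[D]]]]][[[[[G][GD]][[G][GD][D]]][[[G][GD]][[G][GD][D]][[D]]]][[[[G][GD]][[G][GD][D]]][[[G][GD]][[G][GD][D]][[D]]][[[D]]]][[[[D]]]]][[[[[D]]]]]


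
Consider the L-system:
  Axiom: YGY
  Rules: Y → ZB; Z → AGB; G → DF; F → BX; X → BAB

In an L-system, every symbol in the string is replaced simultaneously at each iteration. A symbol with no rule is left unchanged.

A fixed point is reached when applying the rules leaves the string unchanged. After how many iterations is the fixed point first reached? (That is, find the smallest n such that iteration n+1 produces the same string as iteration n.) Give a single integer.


Step 0: YGY
Step 1: ZBDFZB
Step 2: AGBBDBXAGBB
Step 3: ADFBBDBBABADFBB
Step 4: ADBXBBDBBABADBXBB
Step 5: ADBBABBBDBBABADBBABBB
Step 6: ADBBABBBDBBABADBBABBB  (unchanged — fixed point at step 5)

Answer: 5


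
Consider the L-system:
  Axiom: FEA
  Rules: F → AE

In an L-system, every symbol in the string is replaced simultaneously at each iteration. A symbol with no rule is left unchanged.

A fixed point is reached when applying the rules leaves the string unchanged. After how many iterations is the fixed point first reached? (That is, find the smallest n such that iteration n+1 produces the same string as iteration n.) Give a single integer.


Step 0: FEA
Step 1: AEEA
Step 2: AEEA  (unchanged — fixed point at step 1)

Answer: 1


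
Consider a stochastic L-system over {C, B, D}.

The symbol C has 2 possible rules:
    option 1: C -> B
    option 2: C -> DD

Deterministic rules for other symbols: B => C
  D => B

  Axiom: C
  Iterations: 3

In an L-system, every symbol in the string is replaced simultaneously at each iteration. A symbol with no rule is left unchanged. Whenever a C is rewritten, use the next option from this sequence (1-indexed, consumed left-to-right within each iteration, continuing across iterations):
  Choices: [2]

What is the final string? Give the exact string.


Step 0: C
Step 1: DD  (used choices [2])
Step 2: BB  (used choices [])
Step 3: CC  (used choices [])

Answer: CC


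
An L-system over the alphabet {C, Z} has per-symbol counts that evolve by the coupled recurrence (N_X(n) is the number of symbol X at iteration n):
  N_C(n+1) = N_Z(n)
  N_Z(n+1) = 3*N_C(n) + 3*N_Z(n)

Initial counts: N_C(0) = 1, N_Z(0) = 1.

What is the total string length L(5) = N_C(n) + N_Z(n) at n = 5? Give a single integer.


Step 0: N_C=1, N_Z=1, L=2
Step 1: N_C=1, N_Z=6, L=7
Step 2: N_C=6, N_Z=21, L=27
Step 3: N_C=21, N_Z=81, L=102
Step 4: N_C=81, N_Z=306, L=387
Step 5: N_C=306, N_Z=1161, L=1467

Answer: 1467


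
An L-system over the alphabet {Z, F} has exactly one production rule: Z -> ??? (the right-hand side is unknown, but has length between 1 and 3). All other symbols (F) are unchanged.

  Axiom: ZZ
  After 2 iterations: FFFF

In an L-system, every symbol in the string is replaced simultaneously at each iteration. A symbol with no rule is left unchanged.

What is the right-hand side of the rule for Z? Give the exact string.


Answer: FF

Derivation:
Trying Z -> FF:
  Step 0: ZZ
  Step 1: FFFF
  Step 2: FFFF
Matches the given result.


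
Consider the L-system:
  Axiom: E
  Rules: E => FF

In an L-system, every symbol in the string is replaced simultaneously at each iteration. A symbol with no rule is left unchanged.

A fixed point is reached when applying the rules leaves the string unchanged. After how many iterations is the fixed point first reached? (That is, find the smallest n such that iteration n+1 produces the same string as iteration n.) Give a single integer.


Answer: 1

Derivation:
Step 0: E
Step 1: FF
Step 2: FF  (unchanged — fixed point at step 1)


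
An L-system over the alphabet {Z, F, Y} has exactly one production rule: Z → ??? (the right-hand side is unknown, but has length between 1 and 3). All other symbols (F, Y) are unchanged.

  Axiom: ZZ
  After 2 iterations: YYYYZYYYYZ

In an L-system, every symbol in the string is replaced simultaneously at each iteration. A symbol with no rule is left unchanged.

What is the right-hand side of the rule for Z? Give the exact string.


Answer: YYZ

Derivation:
Trying Z → YYZ:
  Step 0: ZZ
  Step 1: YYZYYZ
  Step 2: YYYYZYYYYZ
Matches the given result.


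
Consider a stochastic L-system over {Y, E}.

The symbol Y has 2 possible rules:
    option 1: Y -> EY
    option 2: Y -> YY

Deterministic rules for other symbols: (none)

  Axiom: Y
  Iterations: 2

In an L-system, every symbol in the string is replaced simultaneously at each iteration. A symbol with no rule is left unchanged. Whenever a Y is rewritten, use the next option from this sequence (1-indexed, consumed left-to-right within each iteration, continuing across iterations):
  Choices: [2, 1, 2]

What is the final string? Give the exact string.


Step 0: Y
Step 1: YY  (used choices [2])
Step 2: EYYY  (used choices [1, 2])

Answer: EYYY


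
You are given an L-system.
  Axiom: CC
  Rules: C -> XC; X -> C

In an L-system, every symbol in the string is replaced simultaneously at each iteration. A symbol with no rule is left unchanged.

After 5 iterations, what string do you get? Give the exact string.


Step 0: CC
Step 1: XCXC
Step 2: CXCCXC
Step 3: XCCXCXCCXC
Step 4: CXCXCCXCCXCXCCXC
Step 5: XCCXCCXCXCCXCXCCXCCXCXCCXC

Answer: XCCXCCXCXCCXCXCCXCCXCXCCXC


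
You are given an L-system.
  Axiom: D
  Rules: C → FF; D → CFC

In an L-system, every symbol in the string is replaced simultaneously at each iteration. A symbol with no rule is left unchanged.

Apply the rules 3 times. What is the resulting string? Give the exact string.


Answer: FFFFF

Derivation:
Step 0: D
Step 1: CFC
Step 2: FFFFF
Step 3: FFFFF


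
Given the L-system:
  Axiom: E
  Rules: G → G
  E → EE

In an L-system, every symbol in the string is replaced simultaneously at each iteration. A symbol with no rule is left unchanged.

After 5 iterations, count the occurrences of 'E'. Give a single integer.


Step 0: E  (1 'E')
Step 1: EE  (2 'E')
Step 2: EEEE  (4 'E')
Step 3: EEEEEEEE  (8 'E')
Step 4: EEEEEEEEEEEEEEEE  (16 'E')
Step 5: EEEEEEEEEEEEEEEEEEEEEEEEEEEEEEEE  (32 'E')

Answer: 32


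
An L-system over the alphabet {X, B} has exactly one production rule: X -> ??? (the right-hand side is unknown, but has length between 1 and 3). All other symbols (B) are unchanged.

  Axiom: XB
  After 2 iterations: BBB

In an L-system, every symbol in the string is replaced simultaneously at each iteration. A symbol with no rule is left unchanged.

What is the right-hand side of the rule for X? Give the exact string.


Trying X -> BB:
  Step 0: XB
  Step 1: BBB
  Step 2: BBB
Matches the given result.

Answer: BB


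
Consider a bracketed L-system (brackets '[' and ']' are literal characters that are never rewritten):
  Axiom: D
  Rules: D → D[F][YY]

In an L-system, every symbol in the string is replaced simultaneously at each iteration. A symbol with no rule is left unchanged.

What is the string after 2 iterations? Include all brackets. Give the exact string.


Step 0: D
Step 1: D[F][YY]
Step 2: D[F][YY][F][YY]

Answer: D[F][YY][F][YY]


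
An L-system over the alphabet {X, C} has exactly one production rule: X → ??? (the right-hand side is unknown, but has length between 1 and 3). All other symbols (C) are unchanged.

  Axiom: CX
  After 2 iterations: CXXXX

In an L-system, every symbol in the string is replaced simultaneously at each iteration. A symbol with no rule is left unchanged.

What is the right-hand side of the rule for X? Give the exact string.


Trying X → XX:
  Step 0: CX
  Step 1: CXX
  Step 2: CXXXX
Matches the given result.

Answer: XX


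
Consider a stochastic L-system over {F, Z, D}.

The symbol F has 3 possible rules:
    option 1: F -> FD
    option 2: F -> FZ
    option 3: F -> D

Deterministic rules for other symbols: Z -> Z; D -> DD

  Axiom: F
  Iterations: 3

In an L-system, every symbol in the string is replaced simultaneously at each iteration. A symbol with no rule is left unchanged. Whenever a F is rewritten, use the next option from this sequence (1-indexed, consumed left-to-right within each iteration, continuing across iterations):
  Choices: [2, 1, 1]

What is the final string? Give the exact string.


Step 0: F
Step 1: FZ  (used choices [2])
Step 2: FDZ  (used choices [1])
Step 3: FDDDZ  (used choices [1])

Answer: FDDDZ


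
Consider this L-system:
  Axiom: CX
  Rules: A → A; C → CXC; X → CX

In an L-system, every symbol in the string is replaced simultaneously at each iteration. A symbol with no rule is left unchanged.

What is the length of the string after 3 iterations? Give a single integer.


Answer: 34

Derivation:
Step 0: length = 2
Step 1: length = 5
Step 2: length = 13
Step 3: length = 34


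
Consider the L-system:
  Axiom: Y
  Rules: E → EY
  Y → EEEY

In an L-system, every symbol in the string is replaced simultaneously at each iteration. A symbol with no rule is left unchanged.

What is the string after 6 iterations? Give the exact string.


Answer: EYEEEYEYEYEYEEEYEYEEEYEYEEEYEYEEEYEYEYEYEEEYEYEEEYEYEYEYEEEYEYEEEYEYEYEYEEEYEYEEEYEYEYEYEEEYEYEEEYEYEEEYEYEEEYEYEYEYEEEYEYEEEYEYEYEYEEEYEYEEEYEYEEEYEYEEEYEYEYEYEEEYEYEEEYEYEYEYEEEYEYEEEYEYEYEYEEEYEYEEEYEYEYEYEEEYEYEEEYEYEEEYEYEEEYEYEYEYEEEYEYEEEYEYEYEYEEEYEYEEEYEYEEEYEYEEEYEYEYEYEEEYEYEEEYEYEYEYEEEYEYEEEYEYEYEYEEEYEYEEEYEYEYEYEEEYEYEEEYEYEEEYEYEEEYEYEYEYEEEYEYEEEYEYEYEYEEEYEYEEEYEYEEEYEYEEEYEYEYEYEEEYEYEEEYEYEYEYEEEYEYEEEYEYEEEYEYEEEYEYEYEYEEEYEYEEEYEYEYEYEEEYEYEEEYEYEEEYEYEEEYEYEYEYEEEYEYEEEYEYEYEYEEEYEYEEEYEYEYEYEEEYEYEEEYEYEYEYEEEYEYEEEYEYEEEYEYEEEYEYEYEYEEEY

Derivation:
Step 0: Y
Step 1: EEEY
Step 2: EYEYEYEEEY
Step 3: EYEEEYEYEEEYEYEEEYEYEYEYEEEY
Step 4: EYEEEYEYEYEYEEEYEYEEEYEYEYEYEEEYEYEEEYEYEYEYEEEYEYEEEYEYEEEYEYEEEYEYEYEYEEEY
Step 5: EYEEEYEYEYEYEEEYEYEEEYEYEEEYEYEEEYEYEYEYEEEYEYEEEYEYEYEYEEEYEYEEEYEYEEEYEYEEEYEYEYEYEEEYEYEEEYEYEYEYEEEYEYEEEYEYEEEYEYEEEYEYEYEYEEEYEYEEEYEYEYEYEEEYEYEEEYEYEYEYEEEYEYEEEYEYEYEYEEEYEYEEEYEYEEEYEYEEEYEYEYEYEEEY
Step 6: EYEEEYEYEYEYEEEYEYEEEYEYEEEYEYEEEYEYEYEYEEEYEYEEEYEYEYEYEEEYEYEEEYEYEYEYEEEYEYEEEYEYEYEYEEEYEYEEEYEYEEEYEYEEEYEYEYEYEEEYEYEEEYEYEYEYEEEYEYEEEYEYEEEYEYEEEYEYEYEYEEEYEYEEEYEYEYEYEEEYEYEEEYEYEYEYEEEYEYEEEYEYEYEYEEEYEYEEEYEYEEEYEYEEEYEYEYEYEEEYEYEEEYEYEYEYEEEYEYEEEYEYEEEYEYEEEYEYEYEYEEEYEYEEEYEYEYEYEEEYEYEEEYEYEYEYEEEYEYEEEYEYEYEYEEEYEYEEEYEYEEEYEYEEEYEYEYEYEEEYEYEEEYEYEYEYEEEYEYEEEYEYEEEYEYEEEYEYEYEYEEEYEYEEEYEYEYEYEEEYEYEEEYEYEEEYEYEEEYEYEYEYEEEYEYEEEYEYEYEYEEEYEYEEEYEYEEEYEYEEEYEYEYEYEEEYEYEEEYEYEYEYEEEYEYEEEYEYEYEYEEEYEYEEEYEYEYEYEEEYEYEEEYEYEEEYEYEEEYEYEYEYEEEY


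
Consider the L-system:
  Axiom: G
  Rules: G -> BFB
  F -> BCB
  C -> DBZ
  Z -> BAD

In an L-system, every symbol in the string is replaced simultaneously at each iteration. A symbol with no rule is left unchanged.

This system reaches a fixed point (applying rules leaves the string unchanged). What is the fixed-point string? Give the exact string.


Answer: BBDBBADBB

Derivation:
Step 0: G
Step 1: BFB
Step 2: BBCBB
Step 3: BBDBZBB
Step 4: BBDBBADBB
Step 5: BBDBBADBB  (unchanged — fixed point at step 4)


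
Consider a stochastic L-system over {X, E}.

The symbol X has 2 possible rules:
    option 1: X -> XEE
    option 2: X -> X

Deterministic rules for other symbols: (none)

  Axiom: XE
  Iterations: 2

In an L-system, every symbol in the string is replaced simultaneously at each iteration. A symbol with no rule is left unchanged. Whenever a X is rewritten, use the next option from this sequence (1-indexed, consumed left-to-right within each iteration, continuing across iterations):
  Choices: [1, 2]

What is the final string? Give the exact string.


Step 0: XE
Step 1: XEEE  (used choices [1])
Step 2: XEEE  (used choices [2])

Answer: XEEE


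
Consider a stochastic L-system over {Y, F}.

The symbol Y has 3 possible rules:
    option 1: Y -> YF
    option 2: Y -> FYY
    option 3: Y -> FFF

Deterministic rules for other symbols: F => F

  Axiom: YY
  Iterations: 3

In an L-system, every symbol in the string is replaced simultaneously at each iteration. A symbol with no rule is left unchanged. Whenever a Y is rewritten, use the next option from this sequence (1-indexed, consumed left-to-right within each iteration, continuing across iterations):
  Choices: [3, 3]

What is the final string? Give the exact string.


Answer: FFFFFF

Derivation:
Step 0: YY
Step 1: FFFFFF  (used choices [3, 3])
Step 2: FFFFFF  (used choices [])
Step 3: FFFFFF  (used choices [])


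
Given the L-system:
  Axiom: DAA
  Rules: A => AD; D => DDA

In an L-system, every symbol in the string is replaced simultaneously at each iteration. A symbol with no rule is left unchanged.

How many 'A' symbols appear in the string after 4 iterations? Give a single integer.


Step 0: DAA  (2 'A')
Step 1: DDAADAD  (3 'A')
Step 2: DDADDAADADDDAADDDA  (7 'A')
Step 3: DDADDAADDDADDAADADDDAADDDADDADDAADADDDADDADDAAD  (18 'A')
Step 4: DDADDAADDDADDAADADDDADDADDAADDDADDAADADDDAADDDADDADDAADADDDADDADDAADDDADDAADDDADDAADADDDAADDDADDADDAADDDADDAADDDADDAADADDDA  (47 'A')

Answer: 47


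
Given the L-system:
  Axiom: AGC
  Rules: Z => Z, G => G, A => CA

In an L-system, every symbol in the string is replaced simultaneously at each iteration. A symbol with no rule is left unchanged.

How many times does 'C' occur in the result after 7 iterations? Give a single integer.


Answer: 8

Derivation:
Step 0: AGC  (1 'C')
Step 1: CAGC  (2 'C')
Step 2: CCAGC  (3 'C')
Step 3: CCCAGC  (4 'C')
Step 4: CCCCAGC  (5 'C')
Step 5: CCCCCAGC  (6 'C')
Step 6: CCCCCCAGC  (7 'C')
Step 7: CCCCCCCAGC  (8 'C')


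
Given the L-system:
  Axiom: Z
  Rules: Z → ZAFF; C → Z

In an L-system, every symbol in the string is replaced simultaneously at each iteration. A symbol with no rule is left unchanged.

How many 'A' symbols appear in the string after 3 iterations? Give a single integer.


Answer: 3

Derivation:
Step 0: Z  (0 'A')
Step 1: ZAFF  (1 'A')
Step 2: ZAFFAFF  (2 'A')
Step 3: ZAFFAFFAFF  (3 'A')


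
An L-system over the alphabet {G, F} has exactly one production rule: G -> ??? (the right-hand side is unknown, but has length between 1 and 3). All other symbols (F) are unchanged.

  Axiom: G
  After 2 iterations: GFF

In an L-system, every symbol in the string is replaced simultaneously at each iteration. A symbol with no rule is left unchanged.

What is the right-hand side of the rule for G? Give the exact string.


Trying G -> GF:
  Step 0: G
  Step 1: GF
  Step 2: GFF
Matches the given result.

Answer: GF


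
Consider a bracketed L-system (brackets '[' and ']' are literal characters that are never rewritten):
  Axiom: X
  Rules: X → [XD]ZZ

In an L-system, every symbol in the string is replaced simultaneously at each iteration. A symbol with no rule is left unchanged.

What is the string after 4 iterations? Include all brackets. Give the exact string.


Answer: [[[[XD]ZZD]ZZD]ZZD]ZZ

Derivation:
Step 0: X
Step 1: [XD]ZZ
Step 2: [[XD]ZZD]ZZ
Step 3: [[[XD]ZZD]ZZD]ZZ
Step 4: [[[[XD]ZZD]ZZD]ZZD]ZZ


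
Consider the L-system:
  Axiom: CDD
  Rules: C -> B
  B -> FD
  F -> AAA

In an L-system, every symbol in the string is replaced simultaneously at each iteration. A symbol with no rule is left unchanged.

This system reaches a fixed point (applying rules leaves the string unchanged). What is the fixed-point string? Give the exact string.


Answer: AAADDD

Derivation:
Step 0: CDD
Step 1: BDD
Step 2: FDDD
Step 3: AAADDD
Step 4: AAADDD  (unchanged — fixed point at step 3)


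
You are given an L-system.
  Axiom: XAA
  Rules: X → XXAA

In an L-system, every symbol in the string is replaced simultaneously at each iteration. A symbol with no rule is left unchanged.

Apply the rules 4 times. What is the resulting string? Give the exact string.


Step 0: XAA
Step 1: XXAAAA
Step 2: XXAAXXAAAAAA
Step 3: XXAAXXAAAAXXAAXXAAAAAAAA
Step 4: XXAAXXAAAAXXAAXXAAAAAAXXAAXXAAAAXXAAXXAAAAAAAAAA

Answer: XXAAXXAAAAXXAAXXAAAAAAXXAAXXAAAAXXAAXXAAAAAAAAAA


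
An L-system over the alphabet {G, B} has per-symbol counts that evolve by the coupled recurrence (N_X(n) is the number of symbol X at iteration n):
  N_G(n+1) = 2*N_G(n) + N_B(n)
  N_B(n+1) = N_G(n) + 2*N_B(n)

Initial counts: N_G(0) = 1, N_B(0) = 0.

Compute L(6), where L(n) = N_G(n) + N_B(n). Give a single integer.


Answer: 729

Derivation:
Step 0: N_G=1, N_B=0, L=1
Step 1: N_G=2, N_B=1, L=3
Step 2: N_G=5, N_B=4, L=9
Step 3: N_G=14, N_B=13, L=27
Step 4: N_G=41, N_B=40, L=81
Step 5: N_G=122, N_B=121, L=243
Step 6: N_G=365, N_B=364, L=729


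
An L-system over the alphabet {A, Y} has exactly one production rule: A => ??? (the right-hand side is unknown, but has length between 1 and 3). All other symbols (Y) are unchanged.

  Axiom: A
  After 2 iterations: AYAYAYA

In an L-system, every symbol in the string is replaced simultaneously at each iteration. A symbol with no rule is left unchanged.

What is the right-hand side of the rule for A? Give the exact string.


Trying A => AYA:
  Step 0: A
  Step 1: AYA
  Step 2: AYAYAYA
Matches the given result.

Answer: AYA


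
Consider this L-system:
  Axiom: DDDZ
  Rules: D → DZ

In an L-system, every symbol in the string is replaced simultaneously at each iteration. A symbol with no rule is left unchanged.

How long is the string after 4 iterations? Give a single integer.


Step 0: length = 4
Step 1: length = 7
Step 2: length = 10
Step 3: length = 13
Step 4: length = 16

Answer: 16


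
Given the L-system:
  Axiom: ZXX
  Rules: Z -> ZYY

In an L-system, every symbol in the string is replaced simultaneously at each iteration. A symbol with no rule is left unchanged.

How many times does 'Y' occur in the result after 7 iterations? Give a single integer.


Answer: 14

Derivation:
Step 0: ZXX  (0 'Y')
Step 1: ZYYXX  (2 'Y')
Step 2: ZYYYYXX  (4 'Y')
Step 3: ZYYYYYYXX  (6 'Y')
Step 4: ZYYYYYYYYXX  (8 'Y')
Step 5: ZYYYYYYYYYYXX  (10 'Y')
Step 6: ZYYYYYYYYYYYYXX  (12 'Y')
Step 7: ZYYYYYYYYYYYYYYXX  (14 'Y')


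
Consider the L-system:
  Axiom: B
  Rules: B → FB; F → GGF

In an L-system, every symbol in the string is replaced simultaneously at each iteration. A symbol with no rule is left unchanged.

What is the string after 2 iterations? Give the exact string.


Answer: GGFFB

Derivation:
Step 0: B
Step 1: FB
Step 2: GGFFB


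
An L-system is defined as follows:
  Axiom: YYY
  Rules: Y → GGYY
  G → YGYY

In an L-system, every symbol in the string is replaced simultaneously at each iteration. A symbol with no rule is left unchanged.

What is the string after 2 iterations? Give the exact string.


Answer: YGYYYGYYGGYYGGYYYGYYYGYYGGYYGGYYYGYYYGYYGGYYGGYY

Derivation:
Step 0: YYY
Step 1: GGYYGGYYGGYY
Step 2: YGYYYGYYGGYYGGYYYGYYYGYYGGYYGGYYYGYYYGYYGGYYGGYY
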